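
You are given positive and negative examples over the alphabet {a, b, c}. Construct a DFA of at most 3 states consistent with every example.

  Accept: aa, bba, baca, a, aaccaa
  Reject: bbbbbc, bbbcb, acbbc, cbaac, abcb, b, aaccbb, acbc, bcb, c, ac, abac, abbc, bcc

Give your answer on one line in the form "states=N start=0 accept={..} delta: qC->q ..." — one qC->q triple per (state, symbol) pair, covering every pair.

Grow the machine one transition at a time. Run the examples from 0; the earliest place one falls off (shortest prefix, ties alphabetical) gets sent to the lowest-numbered state that keeps every Accept/Reject pair distinguishable — a pair clashes when both reach the same state with identical unread suffix — and to a fresh state only if none does.
a: 0a undefined. 0a->0: ok.
b: 0b undefined. 0b->0: no, aa/b meet in 0. Open state 1: 0b->1.
c: 0c undefined. 0c->0: no, aa/c meet in 0. 0c->1: ok.
ba: 1a undefined. 1a->0: ok.
bb: 1b undefined. 1b->0: ok.
bc: 1c undefined. 1c->0: no, aa/bbbbbc meet in 0. 1c->1: no, aa/bbbcb meet in 0. Open state 2: 1c->2.
bcb: 2b undefined. 2b->0: no, aa/bbbcb meet in 0. 2b->1: no, aa/aaccbb meet in 0. 2b->2: ok.
bcc: 2c undefined. 2c->0: no, aa/bcc meet in 0. 2c->1: ok.
aacca: 2a undefined. 2a->0: ok.
All examples now run through 3 states with every (state, symbol) defined. Accept strings end in {0}, Reject strings end in {1,2}; accept={0}.

states=3 start=0 accept={0} delta: 0a->0 0b->1 0c->1 1a->0 1b->0 1c->2 2a->0 2b->2 2c->1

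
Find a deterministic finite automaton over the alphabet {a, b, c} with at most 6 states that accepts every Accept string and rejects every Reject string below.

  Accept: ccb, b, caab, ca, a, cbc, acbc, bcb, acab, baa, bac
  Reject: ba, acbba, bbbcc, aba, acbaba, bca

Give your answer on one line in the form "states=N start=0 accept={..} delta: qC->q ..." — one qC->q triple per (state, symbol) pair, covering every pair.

Grow the machine one transition at a time. Run the examples from 0; the earliest place one falls off (shortest prefix, ties alphabetical) gets sent to the lowest-numbered state that keeps every Accept/Reject pair distinguishable — a pair clashes when both reach the same state with identical unread suffix — and to a fresh state only if none does.
a: 0a undefined. 0a->0: ok.
b: 0b undefined. 0b->0: no, b/ba meet in 0. Open state 1: 0b->1.
c: 0c undefined. 0c->0: ok.
ba: 1a undefined. 1a->0: no, ca/ba meet in 0. 1a->1: no, ccb/ba meet in 1. Open state 2: 1a->2.
bb: 1b undefined. 1b->0: no, ca/acbba meet in 0. 1b->1: ok.
bc: 1c undefined. 1c->0: no, ca/bbbcc meet in 0. 1c->1: no, ccb/bbbcc meet in 1. 1c->2: no, cbc/ba meet in 2. Open state 3: 1c->3.
baa: 2a undefined. 2a->0: ok.
bac: 2c undefined. 2c->0: ok.
bca: 3a undefined. 3a->0: no, ca/bca meet in 0. 3a->1: no, ccb/bca meet in 1. 3a->2: ok.
bcb: 3b undefined. 3b->0: ok.
acbab: 2b undefined. 2b->0: no, ca/acbaba meet in 0. 2b->1: ok.
bbbcc: 3c undefined. 3c->0: no, ca/bbbcc meet in 0. 3c->1: no, ccb/bbbcc meet in 1. 3c->2: ok.
All examples now run through 4 states with every (state, symbol) defined. Accept strings end in {0,1,3}, Reject strings end in {2}; accept={0,1,3}.

states=4 start=0 accept={0,1,3} delta: 0a->0 0b->1 0c->0 1a->2 1b->1 1c->3 2a->0 2b->1 2c->0 3a->2 3b->0 3c->2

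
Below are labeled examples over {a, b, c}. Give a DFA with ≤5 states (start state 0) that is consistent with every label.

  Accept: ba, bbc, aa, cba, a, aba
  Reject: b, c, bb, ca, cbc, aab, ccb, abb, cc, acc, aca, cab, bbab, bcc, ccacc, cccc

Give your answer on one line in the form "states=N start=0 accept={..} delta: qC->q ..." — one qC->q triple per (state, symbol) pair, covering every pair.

states=3 start=0 accept={0} delta: 0a->0 0b->1 0c->2 1a->0 1b->1 1c->0 2a->1 2b->0 2c->1

Grow the machine one transition at a time. Run the examples from 0; the earliest place one falls off (shortest prefix, ties alphabetical) gets sent to the lowest-numbered state that keeps every Accept/Reject pair distinguishable — a pair clashes when both reach the same state with identical unread suffix — and to a fresh state only if none does.
a: 0a undefined. 0a->0: ok.
b: 0b undefined. 0b->0: no, ba/b meet in 0. Open state 1: 0b->1.
c: 0c undefined. 0c->0: no, aa/c meet in 0. 0c->1: no, ba/ca meet in 1 with "a" left. Open state 2: 0c->2.
ba: 1a undefined. 1a->0: ok.
bb: 1b undefined. 1b->0: no, ba/bb meet in 0. 1b->1: ok.
bc: 1c undefined. 1c->0: ok.
ca: 2a undefined. 2a->0: no, ba/ca meet in 0. 2a->1: ok.
cb: 2b undefined. 2b->0: ok.
cc: 2c undefined. 2c->0: no, ba/cc meet in 0. 2c->1: ok.
All examples now run through 3 states with every (state, symbol) defined. Accept strings end in {0}, Reject strings end in {1,2}; accept={0}.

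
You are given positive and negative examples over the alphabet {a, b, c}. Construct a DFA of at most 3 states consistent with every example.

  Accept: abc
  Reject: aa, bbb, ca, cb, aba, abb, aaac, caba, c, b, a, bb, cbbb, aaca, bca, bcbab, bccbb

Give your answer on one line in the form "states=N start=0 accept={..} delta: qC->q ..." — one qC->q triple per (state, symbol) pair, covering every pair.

Fold the examples into a partial DFA from state 0: repeatedly fix the first undefined (state, symbol) met by the shortest-then-alphabetical prefix, trying targets in increasing order and rejecting any under which an Accept and a Reject string meet in one state with the same remainder; add a state when all current targets are rejected. Accepting states are where Accept strings end.
a: 0a undefined. 0a->0: ok.
b: 0b undefined. 0b->0: no, abc/aaac meet in 0 with "c" left. Open state 1: 0b->1.
c: 0c undefined. 0c->0: ok.
bb: 1b undefined. 1b->0: ok.
bc: 1c undefined. 1c->0: no, abc/aa meet in 0. 1c->1: no, abc/bbb meet in 1. Open state 2: 1c->2.
aba: 1a undefined. 1a->0: ok.
bca: 2a undefined. 2a->0: ok.
bcb: 2b undefined. 2b->0: ok.
bcc: 2c undefined. 2c->0: ok.
All examples now run through 3 states with every (state, symbol) defined. Accept strings end in {2}, Reject strings end in {0,1}; accept={2}.

states=3 start=0 accept={2} delta: 0a->0 0b->1 0c->0 1a->0 1b->0 1c->2 2a->0 2b->0 2c->0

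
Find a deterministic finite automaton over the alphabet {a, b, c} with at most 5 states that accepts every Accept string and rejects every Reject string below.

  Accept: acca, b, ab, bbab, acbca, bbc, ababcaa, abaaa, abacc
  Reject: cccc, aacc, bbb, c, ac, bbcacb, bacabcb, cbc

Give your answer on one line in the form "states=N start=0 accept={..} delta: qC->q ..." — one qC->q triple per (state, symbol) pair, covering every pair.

states=4 start=0 accept={1} delta: 0a->0 0b->1 0c->2 1a->1 1b->3 1c->1 2a->1 2b->0 2c->2 3a->0 3b->0 3c->1

Fold the examples into a partial DFA from state 0: repeatedly fix the first undefined (state, symbol) met by the shortest-then-alphabetical prefix, trying targets in increasing order and rejecting any under which an Accept and a Reject string meet in one state with the same remainder; add a state when all current targets are rejected. Accepting states are where Accept strings end.
a: 0a undefined. 0a->0: ok.
b: 0b undefined. 0b->0: no, b/bbb meet in 0. Open state 1: 0b->1.
c: 0c undefined. 0c->0: no, acca/cccc meet in 0. 0c->1: no, b/c meet in 1. Open state 2: 0c->2.
ba: 1a undefined. 1a->0: no, abacc/aacc meet in 2 with "c" left. 1a->1: ok.
bb: 1b undefined. 1b->0: no, b/bbb meet in 1. 1b->1: no, b/bbb meet in 1. 1b->2: no, bbc/aacc meet in 2 with "c" left. Open state 3: 1b->3.
cb: 2b undefined. 2b->0: ok.
cc: 2c undefined. 2c->0: no, acca/cccc meet in 0. 2c->1: no, acca/aacc meet in 1. 2c->2: ok.
bac: 1c undefined. 1c->0: no, b/bacabcb meet in 1. 1c->1: ok.
bba: 3a undefined. 3a->0: ok.
bbb: 3b undefined. 3b->0: ok.
bbc: 3c undefined. 3c->0: no, b/bacabcb meet in 1. 3c->1: ok.
acca: 2a undefined. 2a->0: no, acca/bbb meet in 0. 2a->1: ok.
All examples now run through 4 states with every (state, symbol) defined. Accept strings end in {1}, Reject strings end in {0,2,3}; accept={1}.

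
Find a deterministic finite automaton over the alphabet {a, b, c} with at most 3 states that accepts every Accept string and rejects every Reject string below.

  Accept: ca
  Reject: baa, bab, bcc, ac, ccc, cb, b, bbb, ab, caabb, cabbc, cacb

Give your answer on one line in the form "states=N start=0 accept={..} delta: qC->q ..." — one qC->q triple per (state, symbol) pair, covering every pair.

states=3 start=0 accept={2} delta: 0a->0 0b->0 0c->1 1a->2 1b->0 1c->0 2a->0 2b->0 2c->0

State merging on the prefix tree: take the shortest (then alphabetical) example prefix whose next move is undefined and point that move at state 0, else 1, else 2, ...; a target is out if some Accept/Reject pair would then sit in one state with the same input left (inseparable). If every existing state is out, open a new one.
a: 0a undefined. 0a->0: ok.
b: 0b undefined. 0b->0: ok.
c: 0c undefined. 0c->0: no, ca/baa meet in 0. Open state 1: 0c->1.
ca: 1a undefined. 1a->0: no, ca/baa meet in 0. 1a->1: no, ca/ac meet in 1. Open state 2: 1a->2.
cb: 1b undefined. 1b->0: ok.
cc: 1c undefined. 1c->0: ok.
caa: 2a undefined. 2a->0: ok.
cab: 2b undefined. 2b->0: ok.
cac: 2c undefined. 2c->0: ok.
All examples now run through 3 states with every (state, symbol) defined. Accept strings end in {2}, Reject strings end in {0,1}; accept={2}.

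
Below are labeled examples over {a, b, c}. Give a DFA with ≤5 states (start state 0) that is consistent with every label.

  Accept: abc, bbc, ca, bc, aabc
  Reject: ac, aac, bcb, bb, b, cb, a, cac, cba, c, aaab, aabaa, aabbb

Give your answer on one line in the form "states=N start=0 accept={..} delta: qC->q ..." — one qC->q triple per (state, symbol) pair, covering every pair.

states=4 start=0 accept={3} delta: 0a->0 0b->1 0c->1 1a->3 1b->2 1c->3 2a->0 2b->0 2c->3 3a->0 3b->0 3c->0

State merging on the prefix tree: take the shortest (then alphabetical) example prefix whose next move is undefined and point that move at state 0, else 1, else 2, ...; a target is out if some Accept/Reject pair would then sit in one state with the same input left (inseparable). If every existing state is out, open a new one.
a: 0a undefined. 0a->0: ok.
b: 0b undefined. 0b->0: no, abc/ac meet in 0 with "c" left. Open state 1: 0b->1.
c: 0c undefined. 0c->0: no, ca/ac meet in 0. 0c->1: ok.
bb: 1b undefined. 1b->0: no, bbc/ac meet in 1. 1b->1: no, ca/cba meet in 1 with "a" left. Open state 2: 1b->2.
bc: 1c undefined. 1c->0: no, abc/a meet in 0. 1c->1: no, abc/ac meet in 1. 1c->2: no, abc/bb meet in 2. Open state 3: 1c->3.
ca: 1a undefined. 1a->0: no, ca/a meet in 0. 1a->1: no, abc/cac meet in 3. 1a->2: no, bbc/cac meet in 2 with "c" left. 1a->3: ok.
bbc: 2c undefined. 2c->0: no, bbc/a meet in 0. 2c->1: no, bbc/ac meet in 1. 2c->2: no, bbc/bb meet in 2. 2c->3: ok.
bcb: 3b undefined. 3b->0: ok.
cac: 3c undefined. 3c->0: ok.
cba: 2a undefined. 2a->0: ok.
aabaa: 3a undefined. 3a->0: ok.
aabbb: 2b undefined. 2b->0: ok.
All examples now run through 4 states with every (state, symbol) defined. Accept strings end in {3}, Reject strings end in {0,1,2}; accept={3}.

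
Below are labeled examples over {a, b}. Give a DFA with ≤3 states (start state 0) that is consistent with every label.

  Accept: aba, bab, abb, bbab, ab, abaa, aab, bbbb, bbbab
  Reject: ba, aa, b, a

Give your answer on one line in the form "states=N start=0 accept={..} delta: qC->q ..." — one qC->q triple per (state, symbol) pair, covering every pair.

Grow the machine one transition at a time. Run the examples from 0; the earliest place one falls off (shortest prefix, ties alphabetical) gets sent to the lowest-numbered state that keeps every Accept/Reject pair distinguishable — a pair clashes when both reach the same state with identical unread suffix — and to a fresh state only if none does.
a: 0a undefined. 0a->0: no, aba/ba meet in 0 with "ba" left. Open state 1: 0a->1.
b: 0b undefined. 0b->0: no, bbbb/b meet in 0. 0b->1: ok.
aa: 1a undefined. 1a->0: no, bab/b meet in 1. 1a->1: ok.
ab: 1b undefined. 1b->0: no, aba/ba meet in 1. 1b->1: no, aba/ba meet in 1. Open state 2: 1b->2.
aba: 2a undefined. 2a->0: no, bbab/ba meet in 1. 2a->1: no, aba/ba meet in 1. 2a->2: ok.
abb: 2b undefined. 2b->0: no, bbbb/ba meet in 1. 2b->1: no, abb/ba meet in 1. 2b->2: ok.
All examples now run through 3 states with every (state, symbol) defined. Accept strings end in {2}, Reject strings end in {1}; accept={2}.

states=3 start=0 accept={2} delta: 0a->1 0b->1 1a->1 1b->2 2a->2 2b->2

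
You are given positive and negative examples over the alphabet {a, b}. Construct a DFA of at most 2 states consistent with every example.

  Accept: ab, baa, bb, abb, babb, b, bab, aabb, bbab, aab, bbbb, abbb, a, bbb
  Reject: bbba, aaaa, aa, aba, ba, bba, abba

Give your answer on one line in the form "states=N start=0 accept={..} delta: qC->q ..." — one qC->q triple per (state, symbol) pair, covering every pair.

Fold the examples into a partial DFA from state 0: repeatedly fix the first undefined (state, symbol) met by the shortest-then-alphabetical prefix, trying targets in increasing order and rejecting any under which an Accept and a Reject string meet in one state with the same remainder; add a state when all current targets are rejected. Accepting states are where Accept strings end.
a: 0a undefined. 0a->0: no, a/aaaa meet in 0. Open state 1: 0a->1.
b: 0b undefined. 0b->0: no, baa/aa meet in 1 with "a" left. 0b->1: ok.
aa: 1a undefined. 1a->0: ok.
ab: 1b undefined. 1b->0: no, ab/bbba meet in 0. 1b->1: ok.
All examples now run through 2 states with every (state, symbol) defined. Accept strings end in {1}, Reject strings end in {0}; accept={1}.

states=2 start=0 accept={1} delta: 0a->1 0b->1 1a->0 1b->1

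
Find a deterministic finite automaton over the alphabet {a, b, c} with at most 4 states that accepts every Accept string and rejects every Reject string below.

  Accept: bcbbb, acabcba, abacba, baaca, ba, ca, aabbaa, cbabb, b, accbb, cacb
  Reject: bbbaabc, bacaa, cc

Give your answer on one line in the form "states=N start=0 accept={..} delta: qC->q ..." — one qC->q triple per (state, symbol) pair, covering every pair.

states=3 start=0 accept={0,2} delta: 0a->0 0b->0 0c->1 1a->2 1b->0 1c->1 2a->1 2b->0 2c->0

State merging on the prefix tree: take the shortest (then alphabetical) example prefix whose next move is undefined and point that move at state 0, else 1, else 2, ...; a target is out if some Accept/Reject pair would then sit in one state with the same input left (inseparable). If every existing state is out, open a new one.
a: 0a undefined. 0a->0: ok.
b: 0b undefined. 0b->0: ok.
c: 0c undefined. 0c->0: no, bcbbb/bbbaabc meet in 0. Open state 1: 0c->1.
ca: 1a undefined. 1a->0: no, baaca/bacaa meet in 0. 1a->1: no, baaca/bbbaabc meet in 1. Open state 2: 1a->2.
cb: 1b undefined. 1b->0: ok.
cc: 1c undefined. 1c->0: no, bcbbb/cc meet in 0. 1c->1: ok.
cac: 2c undefined. 2c->0: ok.
acab: 2b undefined. 2b->0: ok.
bacaa: 2a undefined. 2a->0: no, bcbbb/bacaa meet in 0. 2a->1: ok.
All examples now run through 3 states with every (state, symbol) defined. Accept strings end in {0,2}, Reject strings end in {1}; accept={0,2}.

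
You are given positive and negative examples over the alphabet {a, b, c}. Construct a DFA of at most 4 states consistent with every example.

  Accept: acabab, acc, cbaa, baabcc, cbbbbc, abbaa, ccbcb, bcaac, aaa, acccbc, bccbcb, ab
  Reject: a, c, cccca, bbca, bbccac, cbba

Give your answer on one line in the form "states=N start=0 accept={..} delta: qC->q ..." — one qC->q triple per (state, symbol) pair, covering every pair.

states=4 start=0 accept={0,3} delta: 0a->1 0b->0 0c->1 1a->2 1b->3 1c->3 2a->3 2b->0 2c->1 3a->2 3b->3 3c->0

State merging on the prefix tree: take the shortest (then alphabetical) example prefix whose next move is undefined and point that move at state 0, else 1, else 2, ...; a target is out if some Accept/Reject pair would then sit in one state with the same input left (inseparable). If every existing state is out, open a new one.
a: 0a undefined. 0a->0: no, aaa/a meet in 0. Open state 1: 0a->1.
b: 0b undefined. 0b->0: ok.
c: 0c undefined. 0c->0: no, cbbbbc/c meet in 0. 0c->1: ok.
aa: 1a undefined. 1a->0: no, aaa/a meet in 1. 1a->1: no, aaa/a meet in 1. Open state 2: 1a->2.
ab: 1b undefined. 1b->0: no, cbaa/bbca meet in 2. 1b->1: no, ab/a meet in 1. 1b->2: no, ab/bbca meet in 2. Open state 3: 1b->3.
ac: 1c undefined. 1c->0: no, acc/a meet in 1. 1c->1: no, acc/a meet in 1. 1c->2: no, bcaac/bbccac meet in 2 with "ac" left. 1c->3: ok.
aaa: 2a undefined. 2a->0: no, bcaac/a meet in 1. 2a->1: no, aaa/a meet in 1. 2a->2: no, aaa/bbca meet in 2. 2a->3: ok.
abb: 3b undefined. 3b->0: no, cbbbbc/a meet in 1. 3b->1: no, ccbcb/a meet in 1. 3b->2: no, aaa/cbba meet in 3. 3b->3: ok.
aca: 3a undefined. 3a->0: no, cbaa/a meet in 1. 3a->1: no, acabab/bbccac meet in 3. 3a->2: ok.
acc: 3c undefined. 3c->0: ok.
acab: 2b undefined. 2b->0: ok.
bbccac: 2c undefined. 2c->0: no, acc/bbccac meet in 0. 2c->1: ok.
All examples now run through 4 states with every (state, symbol) defined. Accept strings end in {0,3}, Reject strings end in {1,2}; accept={0,3}.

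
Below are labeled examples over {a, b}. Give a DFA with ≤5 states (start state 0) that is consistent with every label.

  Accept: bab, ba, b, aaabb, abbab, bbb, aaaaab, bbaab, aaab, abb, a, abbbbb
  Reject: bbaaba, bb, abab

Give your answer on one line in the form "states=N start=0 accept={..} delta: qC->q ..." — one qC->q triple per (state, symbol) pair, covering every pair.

states=5 start=0 accept={0,1,2,4} delta: 0a->1 0b->1 1a->2 1b->3 2a->2 2b->4 3a->1 3b->2 4a->3 4b->0

State merging on the prefix tree: take the shortest (then alphabetical) example prefix whose next move is undefined and point that move at state 0, else 1, else 2, ...; a target is out if some Accept/Reject pair would then sit in one state with the same input left (inseparable). If every existing state is out, open a new one.
a: 0a undefined. 0a->0: no, bab/abab meet in 0 with "bab" left. Open state 1: 0a->1.
b: 0b undefined. 0b->0: no, b/bb meet in 0. 0b->1: ok.
aa: 1a undefined. 1a->0: no, aaaaab/bb meet in 1 with "b" left. 1a->1: no, bab/bb meet in 1 with "b" left. Open state 2: 1a->2.
ab: 1b undefined. 1b->0: no, abbbbb/bb meet in 0. 1b->1: no, bab/abab meet in 2 with "b" left. 1b->2: no, ba/bb meet in 2. Open state 3: 1b->3.
aaa: 2a undefined. 2a->0: no, aaabb/bb meet in 3. 2a->1: no, aaaaab/bb meet in 3. 2a->2: ok.
aba: 3a undefined. 3a->0: no, b/abab meet in 1. 3a->1: ok.
abb: 3b undefined. 3b->0: no, abbab/bb meet in 3. 3b->1: no, abbbbb/bb meet in 3. 3b->2: ok.
bab: 2b undefined. 2b->0: no, b/bbaaba meet in 1. 2b->1: no, ba/bbaaba meet in 2. 2b->2: no, bab/bbaaba meet in 2. 2b->3: no, bab/bb meet in 3. Open state 4: 2b->4.
aaabb: 4b undefined. 4b->0: ok.
bbaaba: 4a undefined. 4a->0: no, aaabb/bbaaba meet in 0. 4a->1: no, b/bbaaba meet in 1. 4a->2: no, ba/bbaaba meet in 2. 4a->3: ok.
All examples now run through 5 states with every (state, symbol) defined. Accept strings end in {0,1,2,4}, Reject strings end in {3}; accept={0,1,2,4}.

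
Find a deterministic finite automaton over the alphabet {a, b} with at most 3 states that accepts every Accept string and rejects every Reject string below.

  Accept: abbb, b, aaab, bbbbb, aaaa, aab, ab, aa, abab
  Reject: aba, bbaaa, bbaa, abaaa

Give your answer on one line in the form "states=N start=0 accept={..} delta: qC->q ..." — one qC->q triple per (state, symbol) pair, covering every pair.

State merging on the prefix tree: take the shortest (then alphabetical) example prefix whose next move is undefined and point that move at state 0, else 1, else 2, ...; a target is out if some Accept/Reject pair would then sit in one state with the same input left (inseparable). If every existing state is out, open a new one.
a: 0a undefined. 0a->0: ok.
b: 0b undefined. 0b->0: no, abbb/aba meet in 0. Open state 1: 0b->1.
bb: 1b undefined. 1b->0: no, aaaa/bbaaa meet in 0. 1b->1: ok.
aba: 1a undefined. 1a->0: no, aaaa/aba meet in 0. 1a->1: no, abbb/aba meet in 1. Open state 2: 1a->2.
abaa: 2a undefined. 2a->0: no, aaaa/bbaaa meet in 0. 2a->1: no, abbb/bbaa meet in 1. 2a->2: ok.
abab: 2b undefined. 2b->0: ok.
All examples now run through 3 states with every (state, symbol) defined. Accept strings end in {0,1}, Reject strings end in {2}; accept={0,1}.

states=3 start=0 accept={0,1} delta: 0a->0 0b->1 1a->2 1b->1 2a->2 2b->0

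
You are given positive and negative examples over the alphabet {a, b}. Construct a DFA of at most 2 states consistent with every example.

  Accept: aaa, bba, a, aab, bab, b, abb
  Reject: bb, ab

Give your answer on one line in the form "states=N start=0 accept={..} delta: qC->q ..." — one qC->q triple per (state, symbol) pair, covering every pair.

states=2 start=0 accept={1} delta: 0a->1 0b->1 1a->0 1b->0

State merging on the prefix tree: take the shortest (then alphabetical) example prefix whose next move is undefined and point that move at state 0, else 1, else 2, ...; a target is out if some Accept/Reject pair would then sit in one state with the same input left (inseparable). If every existing state is out, open a new one.
a: 0a undefined. 0a->0: no, aab/ab meet in 0 with "b" left. Open state 1: 0a->1.
b: 0b undefined. 0b->0: no, bab/ab meet in 1 with "b" left. 0b->1: ok.
aa: 1a undefined. 1a->0: ok.
ab: 1b undefined. 1b->0: ok.
All examples now run through 2 states with every (state, symbol) defined. Accept strings end in {1}, Reject strings end in {0}; accept={1}.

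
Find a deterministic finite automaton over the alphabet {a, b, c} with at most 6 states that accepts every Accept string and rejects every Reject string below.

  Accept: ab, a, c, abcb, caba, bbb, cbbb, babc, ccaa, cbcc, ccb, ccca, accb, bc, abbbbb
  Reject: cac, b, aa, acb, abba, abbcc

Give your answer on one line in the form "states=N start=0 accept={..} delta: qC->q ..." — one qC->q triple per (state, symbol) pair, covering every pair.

Grow the machine one transition at a time. Run the examples from 0; the earliest place one falls off (shortest prefix, ties alphabetical) gets sent to the lowest-numbered state that keeps every Accept/Reject pair distinguishable — a pair clashes when both reach the same state with identical unread suffix — and to a fresh state only if none does.
a: 0a undefined. 0a->0: no, ab/b meet in 0 with "b" left. Open state 1: 0a->1.
b: 0b undefined. 0b->0: no, bbb/b meet in 0. 0b->1: no, a/b meet in 1. Open state 2: 0b->2.
c: 0c undefined. 0c->0: no, ccaa/aa meet in 1 with "a" left. 0c->1: no, ccb/acb meet in 1 with "cb" left. 0c->2: no, c/b meet in 2. Open state 3: 0c->3.
aa: 1a undefined. 1a->0: ok.
ab: 1b undefined. 1b->0: no, ab/aa meet in 0. 1b->1: no, abcb/acb meet in 1 with "cb" left. 1b->2: no, ab/b meet in 2. 1b->3: no, cbcc/abbcc meet in 3 with "bcc" left. Open state 4: 1b->4.
ac: 1c undefined. 1c->0: ok.
ba: 2a undefined. 2a->0: ok.
bb: 2b undefined. 2b->0: no, bbb/b meet in 2. 2b->1: ok.
bc: 2c undefined. 2c->0: no, babc/aa meet in 0. 2c->1: ok.
ca: 3a undefined. 3a->0: no, c/cac meet in 3. 3a->1: ok.
cb: 3b undefined. 3b->0: no, accb/cac meet in 0. 3b->1: ok.
cc: 3c undefined. 3c->0: no, ccaa/cac meet in 0. 3c->1: ok.
abb: 4b undefined. 4b->0: no, a/abba meet in 1. 4b->1: no, c/abbcc meet in 3. 4b->2: no, cbbb/b meet in 2. 4b->3: no, a/abba meet in 1. 4b->4: no, caba/abba meet in 4 with "a" left. Open state 5: 4b->5.
abc: 4c undefined. 4c->0: no, abcb/b meet in 2. 4c->1: ok.
abba: 5a undefined. 5a->0: ok.
abbb: 5b undefined. 5b->0: ok.
abbc: 5c undefined. 5c->0: no, c/abbcc meet in 3. 5c->1: ok.
caba: 4a undefined. 4a->0: no, caba/cac meet in 0. 4a->1: ok.
All examples now run through 6 states with every (state, symbol) defined. Accept strings end in {1,3,4,5}, Reject strings end in {0,2}; accept={1,3,4,5}.

states=6 start=0 accept={1,3,4,5} delta: 0a->1 0b->2 0c->3 1a->0 1b->4 1c->0 2a->0 2b->1 2c->1 3a->1 3b->1 3c->1 4a->1 4b->5 4c->1 5a->0 5b->0 5c->1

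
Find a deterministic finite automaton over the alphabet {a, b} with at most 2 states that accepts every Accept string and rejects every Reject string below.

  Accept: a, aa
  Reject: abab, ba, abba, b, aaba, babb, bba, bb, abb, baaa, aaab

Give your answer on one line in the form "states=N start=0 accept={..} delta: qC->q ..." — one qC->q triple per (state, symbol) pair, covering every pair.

states=2 start=0 accept={0} delta: 0a->0 0b->1 1a->1 1b->1

Grow the machine one transition at a time. Run the examples from 0; the earliest place one falls off (shortest prefix, ties alphabetical) gets sent to the lowest-numbered state that keeps every Accept/Reject pair distinguishable — a pair clashes when both reach the same state with identical unread suffix — and to a fresh state only if none does.
a: 0a undefined. 0a->0: ok.
b: 0b undefined. 0b->0: no, a/abab meet in 0. Open state 1: 0b->1.
ba: 1a undefined. 1a->0: no, a/ba meet in 0. 1a->1: ok.
bb: 1b undefined. 1b->0: no, a/abab meet in 0. 1b->1: ok.
All examples now run through 2 states with every (state, symbol) defined. Accept strings end in {0}, Reject strings end in {1}; accept={0}.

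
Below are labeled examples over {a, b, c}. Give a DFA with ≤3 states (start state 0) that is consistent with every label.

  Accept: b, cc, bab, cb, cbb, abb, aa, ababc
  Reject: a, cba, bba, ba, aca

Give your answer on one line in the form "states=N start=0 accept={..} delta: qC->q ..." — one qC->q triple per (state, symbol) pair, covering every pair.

Fold the examples into a partial DFA from state 0: repeatedly fix the first undefined (state, symbol) met by the shortest-then-alphabetical prefix, trying targets in increasing order and rejecting any under which an Accept and a Reject string meet in one state with the same remainder; add a state when all current targets are rejected. Accepting states are where Accept strings end.
a: 0a undefined. 0a->0: no, aa/a meet in 0. Open state 1: 0a->1.
b: 0b undefined. 0b->0: ok.
c: 0c undefined. 0c->0: ok.
aa: 1a undefined. 1a->0: ok.
ab: 1b undefined. 1b->0: ok.
ac: 1c undefined. 1c->0: ok.
All examples now run through 2 states with every (state, symbol) defined. Accept strings end in {0}, Reject strings end in {1}; accept={0}.

states=2 start=0 accept={0} delta: 0a->1 0b->0 0c->0 1a->0 1b->0 1c->0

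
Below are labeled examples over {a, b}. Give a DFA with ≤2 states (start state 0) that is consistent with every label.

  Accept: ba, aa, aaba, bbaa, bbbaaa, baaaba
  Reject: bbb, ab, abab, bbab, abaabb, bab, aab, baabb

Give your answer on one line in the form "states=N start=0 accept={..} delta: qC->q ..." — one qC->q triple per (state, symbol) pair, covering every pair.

Fold the examples into a partial DFA from state 0: repeatedly fix the first undefined (state, symbol) met by the shortest-then-alphabetical prefix, trying targets in increasing order and rejecting any under which an Accept and a Reject string meet in one state with the same remainder; add a state when all current targets are rejected. Accepting states are where Accept strings end.
a: 0a undefined. 0a->0: ok.
b: 0b undefined. 0b->0: no, ba/bbb meet in 0. Open state 1: 0b->1.
ba: 1a undefined. 1a->0: ok.
bb: 1b undefined. 1b->0: no, ba/abaabb meet in 0. 1b->1: ok.
All examples now run through 2 states with every (state, symbol) defined. Accept strings end in {0}, Reject strings end in {1}; accept={0}.

states=2 start=0 accept={0} delta: 0a->0 0b->1 1a->0 1b->1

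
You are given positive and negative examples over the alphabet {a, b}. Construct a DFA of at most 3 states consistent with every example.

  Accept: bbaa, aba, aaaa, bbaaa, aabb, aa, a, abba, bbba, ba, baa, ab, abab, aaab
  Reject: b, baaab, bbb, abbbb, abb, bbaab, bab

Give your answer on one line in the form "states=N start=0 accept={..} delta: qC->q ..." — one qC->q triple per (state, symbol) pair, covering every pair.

states=3 start=0 accept={0,1} delta: 0a->1 0b->2 1a->0 1b->0 2a->0 2b->0

Fold the examples into a partial DFA from state 0: repeatedly fix the first undefined (state, symbol) met by the shortest-then-alphabetical prefix, trying targets in increasing order and rejecting any under which an Accept and a Reject string meet in one state with the same remainder; add a state when all current targets are rejected. Accepting states are where Accept strings end.
a: 0a undefined. 0a->0: no, aabb/abb meet in 0 with "bb" left. Open state 1: 0a->1.
b: 0b undefined. 0b->0: no, ab/bab meet in 1 with "b" left. 0b->1: no, a/b meet in 1. Open state 2: 0b->2.
aa: 1a undefined. 1a->0: ok.
ab: 1b undefined. 1b->0: ok.
ba: 2a undefined. 2a->0: ok.
bb: 2b undefined. 2b->0: ok.
All examples now run through 3 states with every (state, symbol) defined. Accept strings end in {0,1}, Reject strings end in {2}; accept={0,1}.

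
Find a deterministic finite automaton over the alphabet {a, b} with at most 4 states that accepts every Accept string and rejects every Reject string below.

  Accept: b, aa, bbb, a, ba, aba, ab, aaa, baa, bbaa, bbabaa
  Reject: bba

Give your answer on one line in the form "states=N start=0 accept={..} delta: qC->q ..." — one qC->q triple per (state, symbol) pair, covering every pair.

states=4 start=0 accept={0,1} delta: 0a->0 0b->1 1a->0 1b->2 2a->3 2b->0 3a->0 3b->0

Grow the machine one transition at a time. Run the examples from 0; the earliest place one falls off (shortest prefix, ties alphabetical) gets sent to the lowest-numbered state that keeps every Accept/Reject pair distinguishable — a pair clashes when both reach the same state with identical unread suffix — and to a fresh state only if none does.
a: 0a undefined. 0a->0: ok.
b: 0b undefined. 0b->0: no, b/bba meet in 0. Open state 1: 0b->1.
ba: 1a undefined. 1a->0: ok.
bb: 1b undefined. 1b->0: no, aa/bba meet in 0. 1b->1: no, aa/bba meet in 0. Open state 2: 1b->2.
bba: 2a undefined. 2a->0: no, aa/bba meet in 0. 2a->1: no, b/bba meet in 1. 2a->2: no, bbaa/bba meet in 2. Open state 3: 2a->3.
bbb: 2b undefined. 2b->0: ok.
bbaa: 3a undefined. 3a->0: ok.
bbab: 3b undefined. 3b->0: ok.
All examples now run through 4 states with every (state, symbol) defined. Accept strings end in {0,1}, Reject strings end in {3}; accept={0,1}.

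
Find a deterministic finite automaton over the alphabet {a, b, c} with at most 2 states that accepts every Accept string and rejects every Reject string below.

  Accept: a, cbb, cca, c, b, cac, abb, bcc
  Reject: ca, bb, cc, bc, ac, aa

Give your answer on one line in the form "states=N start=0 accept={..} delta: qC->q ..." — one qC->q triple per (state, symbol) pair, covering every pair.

State merging on the prefix tree: take the shortest (then alphabetical) example prefix whose next move is undefined and point that move at state 0, else 1, else 2, ...; a target is out if some Accept/Reject pair would then sit in one state with the same input left (inseparable). If every existing state is out, open a new one.
a: 0a undefined. 0a->0: no, a/aa meet in 0. Open state 1: 0a->1.
b: 0b undefined. 0b->0: no, c/bc meet in 0 with "c" left. 0b->1: ok.
c: 0c undefined. 0c->0: no, a/ca meet in 1. 0c->1: ok.
aa: 1a undefined. 1a->0: ok.
ab: 1b undefined. 1b->0: ok.
ac: 1c undefined. 1c->0: ok.
All examples now run through 2 states with every (state, symbol) defined. Accept strings end in {1}, Reject strings end in {0}; accept={1}.

states=2 start=0 accept={1} delta: 0a->1 0b->1 0c->1 1a->0 1b->0 1c->0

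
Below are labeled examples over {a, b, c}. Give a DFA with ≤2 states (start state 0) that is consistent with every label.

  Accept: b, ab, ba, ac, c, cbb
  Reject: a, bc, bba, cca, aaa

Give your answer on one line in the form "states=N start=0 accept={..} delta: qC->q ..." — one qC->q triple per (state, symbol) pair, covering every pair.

State merging on the prefix tree: take the shortest (then alphabetical) example prefix whose next move is undefined and point that move at state 0, else 1, else 2, ...; a target is out if some Accept/Reject pair would then sit in one state with the same input left (inseparable). If every existing state is out, open a new one.
a: 0a undefined. 0a->0: ok.
b: 0b undefined. 0b->0: no, b/a meet in 0. Open state 1: 0b->1.
c: 0c undefined. 0c->0: no, ac/a meet in 0. 0c->1: ok.
ba: 1a undefined. 1a->0: no, ba/a meet in 0. 1a->1: ok.
bb: 1b undefined. 1b->0: ok.
bc: 1c undefined. 1c->0: ok.
All examples now run through 2 states with every (state, symbol) defined. Accept strings end in {1}, Reject strings end in {0}; accept={1}.

states=2 start=0 accept={1} delta: 0a->0 0b->1 0c->1 1a->1 1b->0 1c->0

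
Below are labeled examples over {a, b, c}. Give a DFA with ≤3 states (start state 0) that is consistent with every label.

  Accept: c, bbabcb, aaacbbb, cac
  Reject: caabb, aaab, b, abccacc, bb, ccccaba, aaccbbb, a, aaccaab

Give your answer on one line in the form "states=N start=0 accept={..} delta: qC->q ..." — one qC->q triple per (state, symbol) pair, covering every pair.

Fold the examples into a partial DFA from state 0: repeatedly fix the first undefined (state, symbol) met by the shortest-then-alphabetical prefix, trying targets in increasing order and rejecting any under which an Accept and a Reject string meet in one state with the same remainder; add a state when all current targets are rejected. Accepting states are where Accept strings end.
a: 0a undefined. 0a->0: ok.
b: 0b undefined. 0b->0: ok.
c: 0c undefined. 0c->0: no, c/caabb meet in 0. Open state 1: 0c->1.
ca: 1a undefined. 1a->0: ok.
cc: 1c undefined. 1c->0: ok.
aaacb: 1b undefined. 1b->0: no, bbabcb/caabb meet in 0. 1b->1: ok.
All examples now run through 2 states with every (state, symbol) defined. Accept strings end in {1}, Reject strings end in {0}; accept={1}.

states=2 start=0 accept={1} delta: 0a->0 0b->0 0c->1 1a->0 1b->1 1c->0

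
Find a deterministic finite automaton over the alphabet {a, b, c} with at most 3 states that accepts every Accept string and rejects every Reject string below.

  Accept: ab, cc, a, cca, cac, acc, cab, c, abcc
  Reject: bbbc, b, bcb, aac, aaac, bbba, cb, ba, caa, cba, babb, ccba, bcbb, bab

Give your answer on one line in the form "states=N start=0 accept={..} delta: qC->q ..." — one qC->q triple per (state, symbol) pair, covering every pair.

states=3 start=0 accept={0,1} delta: 0a->1 0b->2 0c->0 1a->2 1b->0 1c->0 2a->2 2b->2 2c->2

State merging on the prefix tree: take the shortest (then alphabetical) example prefix whose next move is undefined and point that move at state 0, else 1, else 2, ...; a target is out if some Accept/Reject pair would then sit in one state with the same input left (inseparable). If every existing state is out, open a new one.
a: 0a undefined. 0a->0: no, ab/b meet in 0 with "b" left. Open state 1: 0a->1.
b: 0b undefined. 0b->0: no, ab/bab meet in 1 with "b" left. 0b->1: no, a/b meet in 1. Open state 2: 0b->2.
c: 0c undefined. 0c->0: ok.
aa: 1a undefined. 1a->0: no, cc/aac meet in 0. 1a->1: no, a/caa meet in 1. 1a->2: ok.
ab: 1b undefined. 1b->0: ok.
ac: 1c undefined. 1c->0: ok.
ba: 2a undefined. 2a->0: no, ab/aaac meet in 0. 2a->1: no, ab/aaac meet in 0. 2a->2: ok.
bb: 2b undefined. 2b->0: no, ab/bab meet in 0. 2b->1: no, ab/bbbc meet in 0. 2b->2: ok.
bc: 2c undefined. 2c->0: no, ab/bbbc meet in 0. 2c->1: no, ab/bcb meet in 0. 2c->2: ok.
All examples now run through 3 states with every (state, symbol) defined. Accept strings end in {0,1}, Reject strings end in {2}; accept={0,1}.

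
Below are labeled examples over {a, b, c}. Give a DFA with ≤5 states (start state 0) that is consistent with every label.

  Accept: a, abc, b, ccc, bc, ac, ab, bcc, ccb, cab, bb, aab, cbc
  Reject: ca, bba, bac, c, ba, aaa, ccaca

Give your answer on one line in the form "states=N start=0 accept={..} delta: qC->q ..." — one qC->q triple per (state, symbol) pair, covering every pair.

Grow the machine one transition at a time. Run the examples from 0; the earliest place one falls off (shortest prefix, ties alphabetical) gets sent to the lowest-numbered state that keeps every Accept/Reject pair distinguishable — a pair clashes when both reach the same state with identical unread suffix — and to a fresh state only if none does.
a: 0a undefined. 0a->0: no, a/aaa meet in 0. Open state 1: 0a->1.
b: 0b undefined. 0b->0: no, a/bba meet in 1. 0b->1: ok.
c: 0c undefined. 0c->0: no, a/ca meet in 1. 0c->1: no, a/c meet in 1. Open state 2: 0c->2.
aa: 1a undefined. 1a->0: no, a/aaa meet in 1. 1a->1: no, a/ba meet in 1. 1a->2: ok.
ab: 1b undefined. 1b->0: no, a/bba meet in 1. 1b->1: ok.
ac: 1c undefined. 1c->0: no, bcc/bba meet in 2. 1c->1: ok.
ca: 2a undefined. 2a->0: ok.
cb: 2b undefined. 2b->0: no, aab/ca meet in 0. 2b->1: ok.
cc: 2c undefined. 2c->0: no, ccc/bba meet in 2. 2c->1: no, a/bac meet in 1. 2c->2: no, ccc/bba meet in 2. Open state 3: 2c->3.
cca: 3a undefined. 3a->0: ok.
ccb: 3b undefined. 3b->0: no, ccb/ca meet in 0. 3b->1: ok.
ccc: 3c undefined. 3c->0: no, ccc/ca meet in 0. 3c->1: ok.
All examples now run through 4 states with every (state, symbol) defined. Accept strings end in {1}, Reject strings end in {0,2,3}; accept={1}.

states=4 start=0 accept={1} delta: 0a->1 0b->1 0c->2 1a->2 1b->1 1c->1 2a->0 2b->1 2c->3 3a->0 3b->1 3c->1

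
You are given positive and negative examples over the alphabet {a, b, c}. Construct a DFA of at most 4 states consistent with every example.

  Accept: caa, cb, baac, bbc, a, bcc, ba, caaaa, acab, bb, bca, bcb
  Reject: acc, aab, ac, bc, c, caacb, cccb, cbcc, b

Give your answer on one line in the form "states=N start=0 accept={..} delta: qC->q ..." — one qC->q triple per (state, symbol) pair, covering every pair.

states=4 start=0 accept={0,2} delta: 0a->0 0b->1 0c->1 1a->2 1b->2 1c->3 2a->2 2b->0 2c->0 3a->0 3b->0 3c->0

Grow the machine one transition at a time. Run the examples from 0; the earliest place one falls off (shortest prefix, ties alphabetical) gets sent to the lowest-numbered state that keeps every Accept/Reject pair distinguishable — a pair clashes when both reach the same state with identical unread suffix — and to a fresh state only if none does.
a: 0a undefined. 0a->0: ok.
b: 0b undefined. 0b->0: no, baac/ac meet in 0 with "c" left. Open state 1: 0b->1.
c: 0c undefined. 0c->0: no, caa/acc meet in 0. 0c->1: ok.
ba: 1a undefined. 1a->0: no, cb/caacb meet in 1 with "b" left. 1a->1: no, caa/aab meet in 1. Open state 2: 1a->2.
bb: 1b undefined. 1b->0: no, bbc/aab meet in 1. 1b->1: no, cb/aab meet in 1. 1b->2: ok.
bc: 1c undefined. 1c->0: no, cb/cccb meet in 2. 1c->1: no, cb/cccb meet in 2. 1c->2: no, cb/acc meet in 2. Open state 3: 1c->3.
baa: 2a undefined. 2a->0: no, cb/caacb meet in 2. 2a->1: no, caa/aab meet in 1. 2a->2: ok.
bbc: 2c undefined. 2c->0: ok.
bca: 3a undefined. 3a->0: ok.
bcb: 3b undefined. 3b->0: ok.
bcc: 3c undefined. 3c->0: ok.
acab: 2b undefined. 2b->0: ok.
All examples now run through 4 states with every (state, symbol) defined. Accept strings end in {0,2}, Reject strings end in {1,3}; accept={0,2}.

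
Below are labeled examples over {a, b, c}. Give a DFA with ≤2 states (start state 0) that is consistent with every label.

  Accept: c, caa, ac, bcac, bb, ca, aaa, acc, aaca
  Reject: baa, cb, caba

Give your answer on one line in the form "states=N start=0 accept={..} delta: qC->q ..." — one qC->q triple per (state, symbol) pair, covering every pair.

Fold the examples into a partial DFA from state 0: repeatedly fix the first undefined (state, symbol) met by the shortest-then-alphabetical prefix, trying targets in increasing order and rejecting any under which an Accept and a Reject string meet in one state with the same remainder; add a state when all current targets are rejected. Accepting states are where Accept strings end.
a: 0a undefined. 0a->0: ok.
b: 0b undefined. 0b->0: no, bb/baa meet in 0. Open state 1: 0b->1.
c: 0c undefined. 0c->0: ok.
ba: 1a undefined. 1a->0: no, c/baa meet in 0. 1a->1: ok.
bb: 1b undefined. 1b->0: ok.
bc: 1c undefined. 1c->0: ok.
All examples now run through 2 states with every (state, symbol) defined. Accept strings end in {0}, Reject strings end in {1}; accept={0}.

states=2 start=0 accept={0} delta: 0a->0 0b->1 0c->0 1a->1 1b->0 1c->0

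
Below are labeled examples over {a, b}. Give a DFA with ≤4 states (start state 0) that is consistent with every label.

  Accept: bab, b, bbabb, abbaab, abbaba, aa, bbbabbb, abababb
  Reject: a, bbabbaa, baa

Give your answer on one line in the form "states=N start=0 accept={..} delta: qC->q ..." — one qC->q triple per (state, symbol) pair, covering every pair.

states=3 start=0 accept={0,2} delta: 0a->1 0b->2 1a->0 1b->0 2a->0 2b->0

Fold the examples into a partial DFA from state 0: repeatedly fix the first undefined (state, symbol) met by the shortest-then-alphabetical prefix, trying targets in increasing order and rejecting any under which an Accept and a Reject string meet in one state with the same remainder; add a state when all current targets are rejected. Accepting states are where Accept strings end.
a: 0a undefined. 0a->0: no, aa/a meet in 0. Open state 1: 0a->1.
b: 0b undefined. 0b->0: no, aa/baa meet in 1 with "a" left. 0b->1: no, b/a meet in 1. Open state 2: 0b->2.
aa: 1a undefined. 1a->0: ok.
ab: 1b undefined. 1b->0: ok.
ba: 2a undefined. 2a->0: ok.
bb: 2b undefined. 2b->0: ok.
All examples now run through 3 states with every (state, symbol) defined. Accept strings end in {0,2}, Reject strings end in {1}; accept={0,2}.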